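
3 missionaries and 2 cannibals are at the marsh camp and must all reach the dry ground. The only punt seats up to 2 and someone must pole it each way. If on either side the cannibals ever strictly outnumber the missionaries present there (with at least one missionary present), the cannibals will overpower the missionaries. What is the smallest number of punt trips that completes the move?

Counting alone: each trip to the dry ground takes at most 2 across and each return brings at least 1 back, so after t trips out (and t−1 returns) at most 2t − (t−1) of the 5 are across; that first reaches 5 at t = 4, so at least 7 crossings are needed.
The plan below uses exactly 7 crossings, so it is optimal:
1. 2 cannibals → the dry ground.  (the marsh camp: 3M 0C; the dry ground: 0M 2C)
2. 1 cannibal ← the marsh camp.  (the marsh camp: 3M 1C; the dry ground: 0M 1C)
3. 2 missionaries → the dry ground.  (the marsh camp: 1M 1C; the dry ground: 2M 1C)
4. 1 missionary ← the marsh camp.  (the marsh camp: 2M 1C; the dry ground: 1M 1C)
5. 1 missionary and 1 cannibal → the dry ground.  (the marsh camp: 1M 0C; the dry ground: 2M 2C)
6. 1 cannibal ← the marsh camp.  (the marsh camp: 1M 1C; the dry ground: 2M 1C)
7. 1 missionary and 1 cannibal → the dry ground.  (the marsh camp: 0M 0C; the dry ground: 3M 2C)

7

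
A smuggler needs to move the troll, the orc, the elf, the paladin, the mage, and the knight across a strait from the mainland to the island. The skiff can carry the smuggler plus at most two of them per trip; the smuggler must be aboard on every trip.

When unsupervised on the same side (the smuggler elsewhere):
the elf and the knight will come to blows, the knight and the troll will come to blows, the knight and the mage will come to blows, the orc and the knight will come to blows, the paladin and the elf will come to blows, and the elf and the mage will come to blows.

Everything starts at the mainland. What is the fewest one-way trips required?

Counting alone: the smuggler can take at most 2 across per trip to the island, so moving all 6 needs at least 3 loaded trips out, with a return between consecutive ones — at least 5 crossings.
The safety rule pushes this higher. Following every safe sequence of crossings, the most of the 6 that can be at the island as the skiff arrives there on crossings 5, 7 is 4, 5 respectively — never all 6.
So no plan with fewer than 9 crossings exists, and this one achieves 9:
1. Smuggler goes to the island with the elf and the knight.
2. Smuggler goes back to the mainland with the elf.
3. Smuggler goes to the island with the elf and the troll.
4. Smuggler goes back to the mainland with the knight.
5. Smuggler goes to the island with the mage and the orc.
6. Smuggler goes back to the mainland with the elf.
7. Smuggler goes to the island with the elf and the paladin.
8. Smuggler goes back to the mainland with the elf.
9. Smuggler goes to the island with the elf and the knight.

9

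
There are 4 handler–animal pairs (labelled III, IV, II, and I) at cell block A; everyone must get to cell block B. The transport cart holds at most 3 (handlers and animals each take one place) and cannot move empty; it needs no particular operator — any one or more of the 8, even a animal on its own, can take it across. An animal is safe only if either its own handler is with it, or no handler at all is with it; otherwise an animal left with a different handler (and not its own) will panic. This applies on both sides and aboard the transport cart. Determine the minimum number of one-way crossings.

9

Counting alone: each trip to cell block B takes at most 3 across and each return brings at least 1 back, so after t trips out (and t−1 returns) at most 3t − (t−1) of the 8 are across; that first reaches 8 at t = 4, so at least 7 crossings are needed.
The safety rule pushes this higher. Following every safe sequence of crossings, the most of the 8 that can be at cell block B as the transport cart arrives there on crossing 7 is 7 — never all 8.
So no plan with fewer than 9 crossings exists, and this one achieves 9:
1. animal III and handler III cross → cell block B.
2. handler III crosses ← cell block A.
3. animal IV, handler III, and handler IV cross → cell block B.
4. animal III and handler III cross ← cell block A.
5. handler I, handler II, and handler III cross → cell block B.
6. animal IV crosses ← cell block A.
7. animal III and animal IV cross → cell block B.
8. animal III crosses ← cell block A.
9. animal I, animal II, and animal III cross → cell block B.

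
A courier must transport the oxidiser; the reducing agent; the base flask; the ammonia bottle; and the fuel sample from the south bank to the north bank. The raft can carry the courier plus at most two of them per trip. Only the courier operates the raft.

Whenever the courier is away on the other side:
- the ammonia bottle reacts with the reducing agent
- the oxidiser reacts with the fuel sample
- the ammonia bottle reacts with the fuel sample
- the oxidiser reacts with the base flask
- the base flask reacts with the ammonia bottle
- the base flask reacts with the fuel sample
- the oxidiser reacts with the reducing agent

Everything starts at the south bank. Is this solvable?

Whatever the first load, the items left behind include a forbidden pair without the courier. No opening move is safe, so no plan exists.

No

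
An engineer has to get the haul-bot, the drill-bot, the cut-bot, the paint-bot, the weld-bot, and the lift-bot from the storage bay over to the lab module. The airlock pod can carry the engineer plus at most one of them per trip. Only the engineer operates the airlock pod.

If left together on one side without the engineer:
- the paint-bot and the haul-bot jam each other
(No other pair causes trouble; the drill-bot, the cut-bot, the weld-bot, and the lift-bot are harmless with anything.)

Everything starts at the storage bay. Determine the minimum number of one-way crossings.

11

Counting alone: the engineer can take at most 1 across per trip to the lab module, so moving all 6 needs at least 6 loaded trips out, with a return between consecutive ones — at least 11 crossings.
The plan below uses exactly 11 crossings, so it is optimal:
1. Engineer goes to the lab module with the haul-bot.  [the storage bay: the cut-bot, the drill-bot, the lift-bot, the paint-bot, the weld-bot | the lab module: the haul-bot]
2. Engineer goes back to the storage bay alone.  [the storage bay: the cut-bot, the drill-bot, the lift-bot, the paint-bot, the weld-bot | the lab module: the haul-bot]
3. Engineer goes to the lab module with the drill-bot.  [the storage bay: the cut-bot, the lift-bot, the paint-bot, the weld-bot | the lab module: the drill-bot, the haul-bot]
4. Engineer goes back to the storage bay alone.  [the storage bay: the cut-bot, the lift-bot, the paint-bot, the weld-bot | the lab module: the drill-bot, the haul-bot]
5. Engineer goes to the lab module with the cut-bot.  [the storage bay: the lift-bot, the paint-bot, the weld-bot | the lab module: the cut-bot, the drill-bot, the haul-bot]
6. Engineer goes back to the storage bay alone.  [the storage bay: the lift-bot, the paint-bot, the weld-bot | the lab module: the cut-bot, the drill-bot, the haul-bot]
7. Engineer goes to the lab module with the weld-bot.  [the storage bay: the lift-bot, the paint-bot | the lab module: the cut-bot, the drill-bot, the haul-bot, the weld-bot]
8. Engineer goes back to the storage bay alone.  [the storage bay: the lift-bot, the paint-bot | the lab module: the cut-bot, the drill-bot, the haul-bot, the weld-bot]
9. Engineer goes to the lab module with the lift-bot.  [the storage bay: the paint-bot | the lab module: the cut-bot, the drill-bot, the haul-bot, the lift-bot, the weld-bot]
10. Engineer goes back to the storage bay alone.  [the storage bay: the paint-bot | the lab module: the cut-bot, the drill-bot, the haul-bot, the lift-bot, the weld-bot]
11. Engineer goes to the lab module with the paint-bot.  [the storage bay: — | the lab module: the cut-bot, the drill-bot, the haul-bot, the lift-bot, the paint-bot, the weld-bot]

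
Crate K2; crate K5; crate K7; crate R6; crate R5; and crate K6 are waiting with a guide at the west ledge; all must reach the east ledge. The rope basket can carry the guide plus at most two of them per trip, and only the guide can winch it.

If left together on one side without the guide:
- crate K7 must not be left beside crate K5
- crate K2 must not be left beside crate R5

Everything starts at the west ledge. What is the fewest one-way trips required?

Counting alone: the guide can take at most 2 across per trip to the east ledge, so moving all 6 needs at least 3 loaded trips out, with a return between consecutive ones — at least 5 crossings.
The plan below uses exactly 5 crossings, so it is optimal:
1. Guide goes to the east ledge with crate K2 and crate K5.  [the west ledge: crate K6, crate K7, crate R5, crate R6 | the east ledge: crate K2, crate K5]
2. Guide goes back to the west ledge alone.  [the west ledge: crate K6, crate K7, crate R5, crate R6 | the east ledge: crate K2, crate K5]
3. Guide goes to the east ledge with crate K6 and crate R6.  [the west ledge: crate K7, crate R5 | the east ledge: crate K2, crate K5, crate K6, crate R6]
4. Guide goes back to the west ledge alone.  [the west ledge: crate K7, crate R5 | the east ledge: crate K2, crate K5, crate K6, crate R6]
5. Guide goes to the east ledge with crate K7 and crate R5.  [the west ledge: — | the east ledge: crate K2, crate K5, crate K6, crate K7, crate R5, crate R6]

5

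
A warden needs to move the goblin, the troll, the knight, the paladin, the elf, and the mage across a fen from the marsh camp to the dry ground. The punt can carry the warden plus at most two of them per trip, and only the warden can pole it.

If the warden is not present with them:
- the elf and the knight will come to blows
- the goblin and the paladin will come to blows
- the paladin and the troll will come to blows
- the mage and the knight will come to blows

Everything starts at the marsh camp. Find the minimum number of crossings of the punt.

Counting alone: the warden can take at most 2 across per trip to the dry ground, so moving all 6 needs at least 3 loaded trips out, with a return between consecutive ones — at least 5 crossings.
The safety rule pushes this higher. Following every safe sequence of crossings, the most of the 6 that can be at the dry ground as the punt arrives there on crossing 5 is 5 — never all 6.
So no plan with fewer than 7 crossings exists, and this one achieves 7:
1. Warden goes to the dry ground with the knight and the paladin.
2. Warden goes back to the marsh camp alone.
3. Warden goes to the dry ground with the goblin and the troll.
4. Warden goes back to the marsh camp with the paladin.
5. Warden goes to the dry ground with the elf and the mage.
6. Warden goes back to the marsh camp with the knight.
7. Warden goes to the dry ground with the knight and the paladin.

7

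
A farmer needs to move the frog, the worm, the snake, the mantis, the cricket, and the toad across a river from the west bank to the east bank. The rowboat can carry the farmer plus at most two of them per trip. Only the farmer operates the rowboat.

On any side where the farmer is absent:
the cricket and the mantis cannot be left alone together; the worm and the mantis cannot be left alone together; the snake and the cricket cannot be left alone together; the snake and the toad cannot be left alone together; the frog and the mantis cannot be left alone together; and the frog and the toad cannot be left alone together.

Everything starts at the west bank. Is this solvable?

Whatever the first load, the items left behind include a forbidden pair without the farmer. No opening move is safe, so no plan exists.

No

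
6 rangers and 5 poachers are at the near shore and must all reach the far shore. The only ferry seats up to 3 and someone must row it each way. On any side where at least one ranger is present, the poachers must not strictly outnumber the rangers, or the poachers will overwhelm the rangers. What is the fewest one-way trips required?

9

Counting alone: each trip to the far shore takes at most 3 across and each return brings at least 1 back, so after t trips out (and t−1 returns) at most 3t − (t−1) of the 11 are across; that first reaches 11 at t = 5, so at least 9 crossings are needed.
The plan below uses exactly 9 crossings, so it is optimal:
1. 3 poachers → the far shore.  (the near shore: 6R 2P; the far shore: 0R 3P)
2. 1 poacher ← the near shore.  (the near shore: 6R 3P; the far shore: 0R 2P)
3. 3 rangers → the far shore.  (the near shore: 3R 3P; the far shore: 3R 2P)
4. 1 ranger ← the near shore.  (the near shore: 4R 3P; the far shore: 2R 2P)
5. 2 rangers and 1 poacher → the far shore.  (the near shore: 2R 2P; the far shore: 4R 3P)
6. 1 ranger ← the near shore.  (the near shore: 3R 2P; the far shore: 3R 3P)
7. 2 rangers and 1 poacher → the far shore.  (the near shore: 1R 1P; the far shore: 5R 4P)
8. 1 ranger ← the near shore.  (the near shore: 2R 1P; the far shore: 4R 4P)
9. 2 rangers and 1 poacher → the far shore.  (the near shore: 0R 0P; the far shore: 6R 5P)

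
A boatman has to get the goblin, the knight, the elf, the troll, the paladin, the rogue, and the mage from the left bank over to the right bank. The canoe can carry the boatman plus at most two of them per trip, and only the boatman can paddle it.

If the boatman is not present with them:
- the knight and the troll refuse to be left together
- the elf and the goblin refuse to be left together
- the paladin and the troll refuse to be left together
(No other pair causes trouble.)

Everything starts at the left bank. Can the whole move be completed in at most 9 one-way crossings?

Yes — this plan uses 7 crossings (≤ 9):
1. Boatman goes to the right bank with the goblin and the troll.  [the left bank: the elf, the knight, the mage, the paladin, the rogue | the right bank: the goblin, the troll]
2. Boatman goes back to the left bank alone.  [the left bank: the elf, the knight, the mage, the paladin, the rogue | the right bank: the goblin, the troll]
3. Boatman goes to the right bank with the knight and the paladin.  [the left bank: the elf, the mage, the rogue | the right bank: the goblin, the knight, the paladin, the troll]
4. Boatman goes back to the left bank with the troll.  [the left bank: the elf, the mage, the rogue, the troll | the right bank: the goblin, the knight, the paladin]
5. Boatman goes to the right bank with the mage and the rogue.  [the left bank: the elf, the troll | the right bank: the goblin, the knight, the mage, the paladin, the rogue]
6. Boatman goes back to the left bank alone.  [the left bank: the elf, the troll | the right bank: the goblin, the knight, the mage, the paladin, the rogue]
7. Boatman goes to the right bank with the elf and the troll.  [the left bank: — | the right bank: the elf, the goblin, the knight, the mage, the paladin, the rogue, the troll]

Yes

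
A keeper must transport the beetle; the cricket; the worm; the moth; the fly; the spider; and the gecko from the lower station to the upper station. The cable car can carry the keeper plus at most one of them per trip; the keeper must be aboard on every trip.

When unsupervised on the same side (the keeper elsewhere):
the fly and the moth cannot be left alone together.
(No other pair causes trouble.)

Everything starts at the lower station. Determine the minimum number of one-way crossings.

Counting alone: the keeper can take at most 1 across per trip to the upper station, so moving all 7 needs at least 7 loaded trips out, with a return between consecutive ones — at least 13 crossings.
The plan below uses exactly 13 crossings, so it is optimal:
1. Keeper goes to the upper station with the moth.  [the lower station: the beetle, the cricket, the fly, the gecko, the spider, the worm | the upper station: the moth]
2. Keeper goes back to the lower station alone.  [the lower station: the beetle, the cricket, the fly, the gecko, the spider, the worm | the upper station: the moth]
3. Keeper goes to the upper station with the beetle.  [the lower station: the cricket, the fly, the gecko, the spider, the worm | the upper station: the beetle, the moth]
4. Keeper goes back to the lower station alone.  [the lower station: the cricket, the fly, the gecko, the spider, the worm | the upper station: the beetle, the moth]
5. Keeper goes to the upper station with the cricket.  [the lower station: the fly, the gecko, the spider, the worm | the upper station: the beetle, the cricket, the moth]
6. Keeper goes back to the lower station alone.  [the lower station: the fly, the gecko, the spider, the worm | the upper station: the beetle, the cricket, the moth]
7. Keeper goes to the upper station with the worm.  [the lower station: the fly, the gecko, the spider | the upper station: the beetle, the cricket, the moth, the worm]
8. Keeper goes back to the lower station alone.  [the lower station: the fly, the gecko, the spider | the upper station: the beetle, the cricket, the moth, the worm]
9. Keeper goes to the upper station with the spider.  [the lower station: the fly, the gecko | the upper station: the beetle, the cricket, the moth, the spider, the worm]
10. Keeper goes back to the lower station alone.  [the lower station: the fly, the gecko | the upper station: the beetle, the cricket, the moth, the spider, the worm]
11. Keeper goes to the upper station with the gecko.  [the lower station: the fly | the upper station: the beetle, the cricket, the gecko, the moth, the spider, the worm]
12. Keeper goes back to the lower station alone.  [the lower station: the fly | the upper station: the beetle, the cricket, the gecko, the moth, the spider, the worm]
13. Keeper goes to the upper station with the fly.  [the lower station: — | the upper station: the beetle, the cricket, the fly, the gecko, the moth, the spider, the worm]

13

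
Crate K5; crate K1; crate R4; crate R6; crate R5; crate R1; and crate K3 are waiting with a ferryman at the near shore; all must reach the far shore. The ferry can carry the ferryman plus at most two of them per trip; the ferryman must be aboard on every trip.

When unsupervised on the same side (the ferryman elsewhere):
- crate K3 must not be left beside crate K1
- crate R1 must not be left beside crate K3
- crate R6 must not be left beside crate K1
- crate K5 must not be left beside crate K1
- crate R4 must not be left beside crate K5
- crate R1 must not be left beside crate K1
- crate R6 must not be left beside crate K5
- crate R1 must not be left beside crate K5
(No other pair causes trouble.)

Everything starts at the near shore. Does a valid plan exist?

No

Whatever the first load, the items left behind include a forbidden pair without the ferryman. No opening move is safe, so no plan exists.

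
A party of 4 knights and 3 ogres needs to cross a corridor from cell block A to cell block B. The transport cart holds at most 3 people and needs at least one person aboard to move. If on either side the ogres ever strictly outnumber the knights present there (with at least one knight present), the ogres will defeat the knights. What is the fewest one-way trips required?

5

Counting alone: each trip to cell block B takes at most 3 across and each return brings at least 1 back, so after t trips out (and t−1 returns) at most 3t − (t−1) of the 7 are across; that first reaches 7 at t = 3, so at least 5 crossings are needed.
The plan below uses exactly 5 crossings, so it is optimal:
1. 3 ogres → cell block B.  (cell block A: 4K 0O; cell block B: 0K 3O)
2. 1 ogre ← cell block A.  (cell block A: 4K 1O; cell block B: 0K 2O)
3. 3 knights → cell block B.  (cell block A: 1K 1O; cell block B: 3K 2O)
4. 1 knight ← cell block A.  (cell block A: 2K 1O; cell block B: 2K 2O)
5. 2 knights and 1 ogre → cell block B.  (cell block A: 0K 0O; cell block B: 4K 3O)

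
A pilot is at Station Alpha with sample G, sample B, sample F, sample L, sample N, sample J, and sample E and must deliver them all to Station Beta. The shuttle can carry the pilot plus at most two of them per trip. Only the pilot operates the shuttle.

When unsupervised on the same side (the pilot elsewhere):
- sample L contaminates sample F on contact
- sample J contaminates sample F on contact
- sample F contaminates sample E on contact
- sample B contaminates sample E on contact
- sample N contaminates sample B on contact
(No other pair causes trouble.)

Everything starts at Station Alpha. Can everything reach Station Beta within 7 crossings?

Counting alone: the pilot can take at most 2 across per trip to Station Beta, so moving all 7 needs at least 4 loaded trips out, with a return between consecutive ones — at least 7 crossings.
The safety rule pushes this higher. Following every safe sequence of crossings, the most of the 7 that can be at Station Beta as the shuttle arrives there on crossing 7 is 6 — never all 7.
So the move cannot be finished within 7 crossings. (The shortest complete plan takes 9:)
1. Pilot goes to Station Beta with sample B and sample F.  [Station Alpha: sample E, sample G, sample J, sample L, sample N | Station Beta: sample B, sample F]
2. Pilot goes back to Station Alpha alone.  [Station Alpha: sample E, sample G, sample J, sample L, sample N | Station Beta: sample B, sample F]
3. Pilot goes to Station Beta with sample G.  [Station Alpha: sample E, sample J, sample L, sample N | Station Beta: sample B, sample F, sample G]
4. Pilot goes back to Station Alpha alone.  [Station Alpha: sample E, sample J, sample L, sample N | Station Beta: sample B, sample F, sample G]
5. Pilot goes to Station Beta with sample L and sample N.  [Station Alpha: sample E, sample J | Station Beta: sample B, sample F, sample G, sample L, sample N]
6. Pilot goes back to Station Alpha with sample B and sample F.  [Station Alpha: sample B, sample E, sample F, sample J | Station Beta: sample G, sample L, sample N]
7. Pilot goes to Station Beta with sample E and sample J.  [Station Alpha: sample B, sample F | Station Beta: sample E, sample G, sample J, sample L, sample N]
8. Pilot goes back to Station Alpha alone.  [Station Alpha: sample B, sample F | Station Beta: sample E, sample G, sample J, sample L, sample N]
9. Pilot goes to Station Beta with sample B and sample F.  [Station Alpha: — | Station Beta: sample B, sample E, sample F, sample G, sample J, sample L, sample N]

No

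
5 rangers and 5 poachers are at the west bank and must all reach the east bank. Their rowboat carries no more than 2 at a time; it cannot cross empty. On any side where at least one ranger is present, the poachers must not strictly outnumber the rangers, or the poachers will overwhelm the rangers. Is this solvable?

No

Following every safe sequence of crossings from the start, the most of the 10 that can be at the east bank as the rowboat arrives there on crossings 1, 3, 5, 7 is 2, 3, 4, 5 respectively; the best ever achieved is 5 of 10.
From crossing 9 on, no configuration arises that was not already reachable earlier: only 13 distinct safe configurations (who is on which side, and where the rowboat is) can ever be reached, none of them has everyone across, and every continuation just revisits them. They are: 0 rangers + 0 poachers across (rowboat back at the start); 0 rangers + 1 poacher across (rowboat there); 0 rangers + 1 poacher across (rowboat back at the start); 0 rangers + 2 poachers across (rowboat there); 0 rangers + 2 poachers across (rowboat back at the start); 0 rangers + 3 poachers across (rowboat there); 0 rangers + 3 poachers across (rowboat back at the start); 0 rangers + 4 poachers across (rowboat there); 0 rangers + 4 poachers across (rowboat back at the start); 0 rangers + 5 poachers across (rowboat there); 1 ranger + 1 poacher across (rowboat there); 1 ranger + 1 poacher across (rowboat back at the start); 2 rangers + 2 poachers across (rowboat there). So no valid plan exists.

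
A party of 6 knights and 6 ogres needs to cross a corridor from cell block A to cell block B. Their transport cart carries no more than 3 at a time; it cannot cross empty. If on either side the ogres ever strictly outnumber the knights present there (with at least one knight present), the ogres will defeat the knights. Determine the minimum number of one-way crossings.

impossible

Following every safe sequence of crossings from the start, the most of the 12 that can be at cell block B as the transport cart arrives there on crossings 1, 3, 5 is 3, 5, 6 respectively; the best ever achieved is 6 of 12.
From crossing 7 on, no configuration arises that was not already reachable earlier: only 17 distinct safe configurations (who is on which side, and where the transport cart is) can ever be reached, none of them has everyone across, and every continuation just revisits them. They are: 0 knights + 0 ogres across (transport cart back at the start); 0 knights + 1 ogre across (transport cart there); 0 knights + 1 ogre across (transport cart back at the start); 0 knights + 2 ogres across (transport cart there); 0 knights + 2 ogres across (transport cart back at the start); 0 knights + 3 ogres across (transport cart there); 0 knights + 3 ogres across (transport cart back at the start); 0 knights + 4 ogres across (transport cart there); 0 knights + 4 ogres across (transport cart back at the start); 0 knights + 5 ogres across (transport cart there); 0 knights + 5 ogres across (transport cart back at the start); 0 knights + 6 ogres across (transport cart there); 1 knight + 1 ogre across (transport cart there); 1 knight + 1 ogre across (transport cart back at the start); 2 knights + 2 ogres across (transport cart there); 2 knights + 2 ogres across (transport cart back at the start); 3 knights + 3 ogres across (transport cart there). So no valid plan exists.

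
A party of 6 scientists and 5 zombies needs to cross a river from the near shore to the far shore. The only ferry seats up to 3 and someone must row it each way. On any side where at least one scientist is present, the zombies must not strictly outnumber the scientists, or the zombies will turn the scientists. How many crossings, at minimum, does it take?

9

Counting alone: each trip to the far shore takes at most 3 across and each return brings at least 1 back, so after t trips out (and t−1 returns) at most 3t − (t−1) of the 11 are across; that first reaches 11 at t = 5, so at least 9 crossings are needed.
The plan below uses exactly 9 crossings, so it is optimal:
1. 3 zombies → the far shore.  (the near shore: 6S 2Z; the far shore: 0S 3Z)
2. 1 zombie ← the near shore.  (the near shore: 6S 3Z; the far shore: 0S 2Z)
3. 3 scientists → the far shore.  (the near shore: 3S 3Z; the far shore: 3S 2Z)
4. 1 scientist ← the near shore.  (the near shore: 4S 3Z; the far shore: 2S 2Z)
5. 2 scientists and 1 zombie → the far shore.  (the near shore: 2S 2Z; the far shore: 4S 3Z)
6. 1 scientist ← the near shore.  (the near shore: 3S 2Z; the far shore: 3S 3Z)
7. 2 scientists and 1 zombie → the far shore.  (the near shore: 1S 1Z; the far shore: 5S 4Z)
8. 1 scientist ← the near shore.  (the near shore: 2S 1Z; the far shore: 4S 4Z)
9. 2 scientists and 1 zombie → the far shore.  (the near shore: 0S 0Z; the far shore: 6S 5Z)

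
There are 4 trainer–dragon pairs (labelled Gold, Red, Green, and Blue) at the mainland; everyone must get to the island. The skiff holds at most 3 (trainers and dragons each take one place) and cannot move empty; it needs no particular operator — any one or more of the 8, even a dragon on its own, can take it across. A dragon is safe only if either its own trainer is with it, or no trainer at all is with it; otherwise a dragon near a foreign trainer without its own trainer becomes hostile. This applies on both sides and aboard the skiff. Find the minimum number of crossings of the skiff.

Counting alone: each trip to the island takes at most 3 across and each return brings at least 1 back, so after t trips out (and t−1 returns) at most 3t − (t−1) of the 8 are across; that first reaches 8 at t = 4, so at least 7 crossings are needed.
The safety rule pushes this higher. Following every safe sequence of crossings, the most of the 8 that can be at the island as the skiff arrives there on crossing 7 is 7 — never all 8.
So no plan with fewer than 9 crossings exists, and this one achieves 9:
1. dragon Gold and trainer Gold cross → the island.
2. trainer Gold crosses ← the mainland.
3. dragon Red, trainer Gold, and trainer Red cross → the island.
4. dragon Gold and trainer Gold cross ← the mainland.
5. trainer Blue, trainer Gold, and trainer Green cross → the island.
6. dragon Red crosses ← the mainland.
7. dragon Gold and dragon Red cross → the island.
8. dragon Gold crosses ← the mainland.
9. dragon Blue, dragon Gold, and dragon Green cross → the island.

9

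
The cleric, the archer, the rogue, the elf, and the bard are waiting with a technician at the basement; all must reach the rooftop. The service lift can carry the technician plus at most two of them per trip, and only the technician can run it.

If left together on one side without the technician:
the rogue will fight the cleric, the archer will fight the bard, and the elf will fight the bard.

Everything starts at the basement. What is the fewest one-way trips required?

5

Counting alone: the technician can take at most 2 across per trip to the rooftop, so moving all 5 needs at least 3 loaded trips out, with a return between consecutive ones — at least 5 crossings.
The plan below uses exactly 5 crossings, so it is optimal:
1. Technician goes to the rooftop with the bard and the cleric.
2. Technician goes back to the basement alone.
3. Technician goes to the rooftop with the archer and the elf.
4. Technician goes back to the basement with the bard.
5. Technician goes to the rooftop with the bard and the rogue.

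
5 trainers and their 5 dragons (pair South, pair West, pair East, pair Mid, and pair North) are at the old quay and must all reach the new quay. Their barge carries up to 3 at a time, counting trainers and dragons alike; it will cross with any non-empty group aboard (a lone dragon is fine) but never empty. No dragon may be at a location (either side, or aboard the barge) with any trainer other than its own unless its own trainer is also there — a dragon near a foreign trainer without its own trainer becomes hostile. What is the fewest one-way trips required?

11

Counting alone: each trip to the new quay takes at most 3 across and each return brings at least 1 back, so after t trips out (and t−1 returns) at most 3t − (t−1) of the 10 are across; that first reaches 10 at t = 5, so at least 9 crossings are needed.
The safety rule pushes this higher. Following every safe sequence of crossings, the most of the 10 that can be at the new quay as the barge arrives there on crossing 9 is 9 — never all 10.
So no plan with fewer than 11 crossings exists, and this one achieves 11:
1. dragon South and trainer South cross → the new quay.
2. trainer South crosses ← the old quay.
3. dragon East, dragon Mid, and dragon West cross → the new quay.
4. dragon South crosses ← the old quay.
5. trainer East, trainer Mid, and trainer West cross → the new quay.
6. dragon West and trainer West cross ← the old quay.
7. trainer North, trainer South, and trainer West cross → the new quay.
8. dragon East crosses ← the old quay.
9. dragon South and dragon West cross → the new quay.
10. dragon South crosses ← the old quay.
11. dragon East, dragon North, and dragon South cross → the new quay.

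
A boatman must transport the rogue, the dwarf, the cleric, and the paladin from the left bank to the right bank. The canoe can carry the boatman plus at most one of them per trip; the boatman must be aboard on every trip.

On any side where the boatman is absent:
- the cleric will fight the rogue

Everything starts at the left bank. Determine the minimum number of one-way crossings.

Counting alone: the boatman can take at most 1 across per trip to the right bank, so moving all 4 needs at least 4 loaded trips out, with a return between consecutive ones — at least 7 crossings.
The plan below uses exactly 7 crossings, so it is optimal:
1. Boatman goes to the right bank with the rogue.
2. Boatman goes back to the left bank alone.
3. Boatman goes to the right bank with the dwarf.
4. Boatman goes back to the left bank alone.
5. Boatman goes to the right bank with the paladin.
6. Boatman goes back to the left bank alone.
7. Boatman goes to the right bank with the cleric.

7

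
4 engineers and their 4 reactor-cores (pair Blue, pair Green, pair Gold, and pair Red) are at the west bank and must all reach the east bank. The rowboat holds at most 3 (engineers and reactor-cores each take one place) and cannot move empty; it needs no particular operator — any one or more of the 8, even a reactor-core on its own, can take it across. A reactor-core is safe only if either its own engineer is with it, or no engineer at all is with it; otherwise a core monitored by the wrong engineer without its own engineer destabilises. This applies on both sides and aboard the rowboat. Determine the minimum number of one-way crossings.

Counting alone: each trip to the east bank takes at most 3 across and each return brings at least 1 back, so after t trips out (and t−1 returns) at most 3t − (t−1) of the 8 are across; that first reaches 8 at t = 4, so at least 7 crossings are needed.
The safety rule pushes this higher. Following every safe sequence of crossings, the most of the 8 that can be at the east bank as the rowboat arrives there on crossing 7 is 7 — never all 8.
So no plan with fewer than 9 crossings exists, and this one achieves 9:
1. engineer Blue and reactor-core Blue cross → the east bank.
2. engineer Blue crosses ← the west bank.
3. engineer Blue, engineer Green, and reactor-core Green cross → the east bank.
4. engineer Blue and reactor-core Blue cross ← the west bank.
5. engineer Blue, engineer Gold, and engineer Red cross → the east bank.
6. reactor-core Green crosses ← the west bank.
7. reactor-core Blue and reactor-core Green cross → the east bank.
8. reactor-core Blue crosses ← the west bank.
9. reactor-core Blue, reactor-core Gold, and reactor-core Red cross → the east bank.

9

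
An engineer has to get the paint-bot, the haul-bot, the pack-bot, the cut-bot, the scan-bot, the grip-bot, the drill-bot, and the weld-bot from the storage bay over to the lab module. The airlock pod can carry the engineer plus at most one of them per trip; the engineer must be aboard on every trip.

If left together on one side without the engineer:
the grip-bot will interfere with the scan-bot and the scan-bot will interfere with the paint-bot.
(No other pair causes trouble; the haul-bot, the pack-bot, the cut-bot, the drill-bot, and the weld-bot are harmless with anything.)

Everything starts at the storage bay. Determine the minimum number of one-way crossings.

17

Counting alone: the engineer can take at most 1 across per trip to the lab module, so moving all 8 needs at least 8 loaded trips out, with a return between consecutive ones — at least 15 crossings.
The safety rule pushes this higher. Following every safe sequence of crossings, the most of the 8 that can be at the lab module as the airlock pod arrives there on crossing 15 is 7 — never all 8.
So no plan with fewer than 17 crossings exists, and this one achieves 17:
1. Engineer goes to the lab module with the scan-bot.
2. Engineer goes back to the storage bay alone.
3. Engineer goes to the lab module with the paint-bot.
4. Engineer goes back to the storage bay with the scan-bot.
5. Engineer goes to the lab module with the grip-bot.
6. Engineer goes back to the storage bay alone.
7. Engineer goes to the lab module with the haul-bot.
8. Engineer goes back to the storage bay alone.
9. Engineer goes to the lab module with the pack-bot.
10. Engineer goes back to the storage bay alone.
11. Engineer goes to the lab module with the cut-bot.
12. Engineer goes back to the storage bay alone.
13. Engineer goes to the lab module with the drill-bot.
14. Engineer goes back to the storage bay alone.
15. Engineer goes to the lab module with the weld-bot.
16. Engineer goes back to the storage bay alone.
17. Engineer goes to the lab module with the scan-bot.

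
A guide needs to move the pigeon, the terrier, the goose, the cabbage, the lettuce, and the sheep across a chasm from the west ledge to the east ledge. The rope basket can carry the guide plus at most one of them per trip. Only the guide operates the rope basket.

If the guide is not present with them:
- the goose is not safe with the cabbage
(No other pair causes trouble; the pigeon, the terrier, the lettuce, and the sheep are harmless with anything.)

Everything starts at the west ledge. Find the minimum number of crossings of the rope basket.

Counting alone: the guide can take at most 1 across per trip to the east ledge, so moving all 6 needs at least 6 loaded trips out, with a return between consecutive ones — at least 11 crossings.
The plan below uses exactly 11 crossings, so it is optimal:
1. Guide goes to the east ledge with the goose.  [the west ledge: the cabbage, the lettuce, the pigeon, the sheep, the terrier | the east ledge: the goose]
2. Guide goes back to the west ledge alone.  [the west ledge: the cabbage, the lettuce, the pigeon, the sheep, the terrier | the east ledge: the goose]
3. Guide goes to the east ledge with the pigeon.  [the west ledge: the cabbage, the lettuce, the sheep, the terrier | the east ledge: the goose, the pigeon]
4. Guide goes back to the west ledge alone.  [the west ledge: the cabbage, the lettuce, the sheep, the terrier | the east ledge: the goose, the pigeon]
5. Guide goes to the east ledge with the terrier.  [the west ledge: the cabbage, the lettuce, the sheep | the east ledge: the goose, the pigeon, the terrier]
6. Guide goes back to the west ledge alone.  [the west ledge: the cabbage, the lettuce, the sheep | the east ledge: the goose, the pigeon, the terrier]
7. Guide goes to the east ledge with the lettuce.  [the west ledge: the cabbage, the sheep | the east ledge: the goose, the lettuce, the pigeon, the terrier]
8. Guide goes back to the west ledge alone.  [the west ledge: the cabbage, the sheep | the east ledge: the goose, the lettuce, the pigeon, the terrier]
9. Guide goes to the east ledge with the sheep.  [the west ledge: the cabbage | the east ledge: the goose, the lettuce, the pigeon, the sheep, the terrier]
10. Guide goes back to the west ledge alone.  [the west ledge: the cabbage | the east ledge: the goose, the lettuce, the pigeon, the sheep, the terrier]
11. Guide goes to the east ledge with the cabbage.  [the west ledge: — | the east ledge: the cabbage, the goose, the lettuce, the pigeon, the sheep, the terrier]

11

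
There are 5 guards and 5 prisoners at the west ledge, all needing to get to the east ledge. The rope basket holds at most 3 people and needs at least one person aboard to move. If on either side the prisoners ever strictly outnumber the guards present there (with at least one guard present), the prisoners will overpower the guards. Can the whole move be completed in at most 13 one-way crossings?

Yes

Yes — this plan uses 11 crossings (≤ 13):
1. 2 prisoners → the east ledge.  (the west ledge: 5G 3P; the east ledge: 0G 2P)
2. 1 prisoner ← the west ledge.  (the west ledge: 5G 4P; the east ledge: 0G 1P)
3. 3 prisoners → the east ledge.  (the west ledge: 5G 1P; the east ledge: 0G 4P)
4. 1 prisoner ← the west ledge.  (the west ledge: 5G 2P; the east ledge: 0G 3P)
5. 3 guards → the east ledge.  (the west ledge: 2G 2P; the east ledge: 3G 3P)
6. 1 guard and 1 prisoner ← the west ledge.  (the west ledge: 3G 3P; the east ledge: 2G 2P)
7. 3 guards → the east ledge.  (the west ledge: 0G 3P; the east ledge: 5G 2P)
8. 1 prisoner ← the west ledge.  (the west ledge: 0G 4P; the east ledge: 5G 1P)
9. 2 prisoners → the east ledge.  (the west ledge: 0G 2P; the east ledge: 5G 3P)
10. 1 prisoner ← the west ledge.  (the west ledge: 0G 3P; the east ledge: 5G 2P)
11. 3 prisoners → the east ledge.  (the west ledge: 0G 0P; the east ledge: 5G 5P)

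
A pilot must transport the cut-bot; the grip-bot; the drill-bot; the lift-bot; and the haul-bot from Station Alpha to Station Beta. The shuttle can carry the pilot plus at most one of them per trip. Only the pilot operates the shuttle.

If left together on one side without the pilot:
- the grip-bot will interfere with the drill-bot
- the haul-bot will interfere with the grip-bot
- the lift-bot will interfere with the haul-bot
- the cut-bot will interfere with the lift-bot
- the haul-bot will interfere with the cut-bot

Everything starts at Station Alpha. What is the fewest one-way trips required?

Whatever the first load, the items left behind include a forbidden pair without the pilot. No opening move is safe, so no plan exists.

impossible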